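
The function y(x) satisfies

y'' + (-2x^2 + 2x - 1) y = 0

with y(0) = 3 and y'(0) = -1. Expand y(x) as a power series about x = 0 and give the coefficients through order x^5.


Ansatz: y(x) = sum_{n>=0} a_n x^n, so y'(x) = sum_{n>=1} n a_n x^(n-1) and y''(x) = sum_{n>=2} n(n-1) a_n x^(n-2).
Substitute into P(x) y'' + Q(x) y' + R(x) y = 0 with P(x) = 1, Q(x) = 0, R(x) = -2x^2 + 2x - 1, and match powers of x.
Initial conditions: a_0 = 3, a_1 = -1.
Setting the coefficient of each power of x to zero and solving order by order (substituting the coefficients already found):
  x^0: 2 a_2 - a_0 = 0  ->  2 a_2 = a_0 = 3  ->  a_2 = 3/2
  x^1: 6 a_3 - a_1 + 2 a_0 = 0  ->  6 a_3 = a_1 - 2 a_0 = -7  ->  a_3 = -7/6
  x^2: 12 a_4 - a_2 + 2 a_1 - 2 a_0 = 0  ->  12 a_4 = a_2 - 2 a_1 + 2 a_0 = 19/2  ->  a_4 = 19/24
  x^3: 20 a_5 - a_3 + 2 a_2 - 2 a_1 = 0  ->  20 a_5 = a_3 - 2 a_2 + 2 a_1 = -37/6  ->  a_5 = -37/120
Truncated series: y(x) = 3 - x + (3/2) x^2 - (7/6) x^3 + (19/24) x^4 - (37/120) x^5 + O(x^6).

a_0 = 3; a_1 = -1; a_2 = 3/2; a_3 = -7/6; a_4 = 19/24; a_5 = -37/120


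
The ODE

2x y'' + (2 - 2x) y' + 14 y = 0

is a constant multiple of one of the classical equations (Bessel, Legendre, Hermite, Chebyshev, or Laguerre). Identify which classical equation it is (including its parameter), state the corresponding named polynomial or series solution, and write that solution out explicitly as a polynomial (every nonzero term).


All three coefficients share the factor 2; dividing through by 2 gives  x y'' + (1 - x) y' + 7 y = 0.
This matches the Laguerre equation x y'' + (1 - x) y' + n y = 0 with n = 7; the polynomial solution is L_7(x).
With y = sum_k a_k x^k, matching x^k gives (k+1)k a_{k+1} + (k+1) a_{k+1} - k a_k + n a_k = 0, i.e. (k+1)^2 a_{k+1} = (k - n) a_k = (k - 7) a_k. The right side vanishes at k = 7, so the series terminates at degree 7.
Standard normalization L_n(0) = 1 gives a_0 = 1. Work upward with a_{k+1} = (k - 7) a_k / (k+1)^2:
  a_1 = (0 - 7)(1) / 1^2 = -7/1 = -7
  a_2 = (1 - 7)(-7) / 2^2 = 42/4 = 21/2
  a_3 = (2 - 7)(21/2) / 3^2 = (-105/2)/9 = -35/6
  a_4 = (3 - 7)(-35/6) / 4^2 = (70/3)/16 = 35/24
  a_5 = (4 - 7)(35/24) / 5^2 = (-35/8)/25 = -7/40
  a_6 = (5 - 7)(-7/40) / 6^2 = (7/20)/36 = 7/720
  a_7 = (6 - 7)(7/720) / 7^2 = (-7/720)/49 = -1/5040
Hence L_7(x) = -x^7/5040 + 7 x^6/720 - 7 x^5/40 + 35 x^4/24 - 35 x^3/6 + 21 x^2/2 - 7 x + 1.

L_7(x); series = -x^7/5040 + 7 x^6/720 - 7 x^5/40 + 35 x^4/24 - 35 x^3/6 + 21 x^2/2 - 7 x + 1


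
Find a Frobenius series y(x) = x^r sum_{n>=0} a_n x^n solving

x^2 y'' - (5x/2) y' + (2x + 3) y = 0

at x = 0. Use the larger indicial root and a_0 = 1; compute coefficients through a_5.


Write in Frobenius form y'' + (p(x)/x) y' + (q(x)/x^2) y = 0:
  p(x) = -5/2,  q(x) = 2x + 3.
Indicial equation: r(r-1) + (-5/2) r + (3) = 0 -> roots r_1 = 2, r_2 = 3/2.
Take r = r_1 = 2. Let y(x) = x^r sum_{n>=0} a_n x^n with a_0 = 1.
Substitute y = x^r sum a_n x^n and match x^{r+n}. The recurrence is
  D(n) a_n + 2 a_{n-1} = 0,  where D(n) = (r+n)(r+n-1) + (-5/2)(r+n) + (3).
  a_n = -2 / D(n) * a_{n-1}.
Since the indicial polynomial factors as (r - r_1)(r - r_2), D(n) = (r_1 + n - r_1)(r_1 + n - r_2) = n(n + 1/2).
Evaluating step by step (a_0 = 1):
  n = 1: D(1) = 1(1 + 1/2) = 3/2; numerator = -2(1) = -2; a_1 = (-2)/(3/2) = -4/3
  n = 2: D(2) = 2(2 + 1/2) = 5; numerator = -2(-4/3) = 8/3; a_2 = (8/3)/(5) = 8/15
  n = 3: D(3) = 3(3 + 1/2) = 21/2; numerator = -2(8/15) = -16/15; a_3 = (-16/15)/(21/2) = -32/315
  n = 4: D(4) = 4(4 + 1/2) = 18; numerator = -2(-32/315) = 64/315; a_4 = (64/315)/(18) = 32/2835
  n = 5: D(5) = 5(5 + 1/2) = 55/2; numerator = -2(32/2835) = -64/2835; a_5 = (-64/2835)/(55/2) = -128/155925

r = 2; a_0 = 1; a_1 = -4/3; a_2 = 8/15; a_3 = -32/315; a_4 = 32/2835; a_5 = -128/155925


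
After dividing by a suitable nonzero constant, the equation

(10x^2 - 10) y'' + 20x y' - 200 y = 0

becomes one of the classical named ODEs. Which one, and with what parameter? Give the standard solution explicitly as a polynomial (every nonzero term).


All three coefficients share the factor -10; dividing through by -10 gives  (1 - x^2) y'' - 2x y' + 20 y = 0.
This matches the Legendre equation (1 - x^2) y'' - 2x y' + n(n+1) y = 0 (note the -2x y' term) with n(n+1) = 20, so n = 4; the polynomial solution is P_4(x).
With y = sum_k a_k x^k, matching x^k gives (k+2)(k+1) a_{k+2} = [k(k+1) - n(n+1)] a_k = (k - 4)(k + 5) a_k. The right side vanishes at k = 4, so the series with the parity of 4 terminates at degree 4.
Standard normalization (P_n(1) = 1): leading coefficient (2n)!/(2^n (n!)^2) = 40320/(16*576) = 35/8, so a_4 = 35/8. Work downward with a_k = (k+1)(k+2) a_{k+2} / ((k - 4)(k + 5)):
  a_2 = (3)(4)(35/8) / ((2 - 4)(2 + 5)) = (105/2)/(-14) = -15/4
  a_0 = (1)(2)(-15/4) / ((0 - 4)(0 + 5)) = (-15/2)/(-20) = 3/8
Hence P_4(x) = 35 x^4/8 - 15 x^2/4 + 3/8.

P_4(x); series = 35 x^4/8 - 15 x^2/4 + 3/8


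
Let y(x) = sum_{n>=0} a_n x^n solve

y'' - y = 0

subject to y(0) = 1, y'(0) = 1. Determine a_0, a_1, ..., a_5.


Ansatz: y(x) = sum_{n>=0} a_n x^n, so y'(x) = sum_{n>=1} n a_n x^(n-1) and y''(x) = sum_{n>=2} n(n-1) a_n x^(n-2).
Substitute into P(x) y'' + Q(x) y' + R(x) y = 0 with P(x) = 1, Q(x) = 0, R(x) = -1, and match powers of x.
Initial conditions: a_0 = 1, a_1 = 1.
Setting the coefficient of each power of x to zero and solving order by order (substituting the coefficients already found):
  x^0: 2 a_2 - a_0 = 0  ->  2 a_2 = a_0 = 1  ->  a_2 = 1/2
  x^1: 6 a_3 - a_1 = 0  ->  6 a_3 = a_1 = 1  ->  a_3 = 1/6
  x^2: 12 a_4 - a_2 = 0  ->  12 a_4 = a_2 = 1/2  ->  a_4 = 1/24
  x^3: 20 a_5 - a_3 = 0  ->  20 a_5 = a_3 = 1/6  ->  a_5 = 1/120
Truncated series: y(x) = 1 + x + (1/2) x^2 + (1/6) x^3 + (1/24) x^4 + (1/120) x^5 + O(x^6).

a_0 = 1; a_1 = 1; a_2 = 1/2; a_3 = 1/6; a_4 = 1/24; a_5 = 1/120


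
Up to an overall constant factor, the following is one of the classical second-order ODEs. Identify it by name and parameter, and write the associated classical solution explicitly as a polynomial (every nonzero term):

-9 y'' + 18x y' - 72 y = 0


All three coefficients share the factor -9; dividing through by -9 gives  y'' - 2x y' + 8 y = 0.
This matches the Hermite equation y'' - 2x y' + 2n y = 0 with 2n = 8, so n = 4; the polynomial solution is H_4(x).
With y = sum_k a_k x^k, matching x^k gives (k+2)(k+1) a_{k+2} = 2(k - n) a_k = 2(k - 4) a_k. The right side vanishes at k = 4, so the series with the parity of 4 terminates at degree 4.
Standard normalization: leading coefficient of H_n is 2^n, so a_4 = 2^4 = 16. Work downward with a_k = (k+1)(k+2) a_{k+2} / (2(k - n)):
  a_2 = (3)(4)(16) / (2(2 - 4)) = 192/(-4) = -48
  a_0 = (1)(2)(-48) / (2(0 - 4)) = -96/(-8) = 12
Hence H_4(x) = 16 x^4 - 48 x^2 + 12.

H_4(x); series = 16 x^4 - 48 x^2 + 12


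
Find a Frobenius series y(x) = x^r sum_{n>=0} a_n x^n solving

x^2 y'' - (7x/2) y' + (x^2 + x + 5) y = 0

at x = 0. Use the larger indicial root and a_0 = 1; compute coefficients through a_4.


Write in Frobenius form y'' + (p(x)/x) y' + (q(x)/x^2) y = 0:
  p(x) = -7/2,  q(x) = x^2 + x + 5.
Indicial equation: r(r-1) + (-7/2) r + (5) = 0 -> roots r_1 = 5/2, r_2 = 2.
Take r = r_1 = 5/2. Let y(x) = x^r sum_{n>=0} a_n x^n with a_0 = 1.
Substitute y = x^r sum a_n x^n and match x^{r+n}. The recurrence is
  D(n) a_n + 1 a_{n-1} + 1 a_{n-2} = 0,  where D(n) = (r+n)(r+n-1) + (-7/2)(r+n) + (5).
  a_n = [-1 a_{n-1} - 1 a_{n-2}] / D(n).
Since the indicial polynomial factors as (r - r_1)(r - r_2), D(n) = (r_1 + n - r_1)(r_1 + n - r_2) = n(n + 1/2).
Evaluating step by step (a_0 = 1):
  n = 1: D(1) = 1(1 + 1/2) = 3/2; numerator = -1(1) = -1; a_1 = (-1)/(3/2) = -2/3
  n = 2: D(2) = 2(2 + 1/2) = 5; numerator = -1(-2/3) - 1(1) = -1/3; a_2 = (-1/3)/(5) = -1/15
  n = 3: D(3) = 3(3 + 1/2) = 21/2; numerator = -1(-1/15) - 1(-2/3) = 11/15; a_3 = (11/15)/(21/2) = 22/315
  n = 4: D(4) = 4(4 + 1/2) = 18; numerator = -1(22/315) - 1(-1/15) = -1/315; a_4 = (-1/315)/(18) = -1/5670

r = 5/2; a_0 = 1; a_1 = -2/3; a_2 = -1/15; a_3 = 22/315; a_4 = -1/5670


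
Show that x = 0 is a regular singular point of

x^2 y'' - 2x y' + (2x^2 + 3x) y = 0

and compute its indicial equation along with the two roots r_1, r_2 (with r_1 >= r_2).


Divide by x^2 to reach normal form y'' + P_1(x) y' + P_2(x) y = 0 with P_1(x) = -2/x and P_2(x) = 2 + 3/x.
x = 0 is a singular point because the y'-coefficient -2/x has a pole at x = 0 and the y-coefficient 2 + 3/x has a pole at x = 0.
It is a regular singular point because x P_1(x) = p(x) = -2 and x^2 P_2(x) = q(x) = 2x^2 + 3x are polynomials, hence analytic at x = 0.
p(0) = -2,  q(0) = 0.
Indicial equation: r(r-1) + p(0) r + q(0) = 0, i.e. r^2 + (p(0) - 1) r + q(0) = 0, i.e. r^2 - 3 r = 0.
Discriminant: (-3)^2 - 4(0) = 9, so r = (3 ± 3)/2.
Solving: r_1 = 3, r_2 = 0.

indicial: r^2 - 3 r = 0; roots r_1 = 3, r_2 = 0


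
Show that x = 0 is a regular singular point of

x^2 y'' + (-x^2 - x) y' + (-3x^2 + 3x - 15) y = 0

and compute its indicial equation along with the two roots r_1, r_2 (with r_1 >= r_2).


Divide by x^2 to reach normal form y'' + P_1(x) y' + P_2(x) y = 0 with P_1(x) = -1 - 1/x and P_2(x) = -3 + 3/x - 15/x^2.
x = 0 is a singular point because the y'-coefficient -1 - 1/x has a pole at x = 0 and the y-coefficient -3 + 3/x - 15/x^2 has a pole at x = 0.
It is a regular singular point because x P_1(x) = p(x) = -x - 1 and x^2 P_2(x) = q(x) = -3x^2 + 3x - 15 are polynomials, hence analytic at x = 0.
p(0) = -1,  q(0) = -15.
Indicial equation: r(r-1) + p(0) r + q(0) = 0, i.e. r^2 + (p(0) - 1) r + q(0) = 0, i.e. r^2 - 2 r - 15 = 0.
Discriminant: (-2)^2 - 4(-15) = 64, so r = (2 ± 8)/2.
Solving: r_1 = 5, r_2 = -3.

indicial: r^2 - 2 r - 15 = 0; roots r_1 = 5, r_2 = -3


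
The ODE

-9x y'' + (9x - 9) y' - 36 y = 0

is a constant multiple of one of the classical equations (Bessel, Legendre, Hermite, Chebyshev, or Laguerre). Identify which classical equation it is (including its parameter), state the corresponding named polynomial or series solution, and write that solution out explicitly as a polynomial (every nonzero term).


All three coefficients share the factor -9; dividing through by -9 gives  x y'' + (1 - x) y' + 4 y = 0.
This matches the Laguerre equation x y'' + (1 - x) y' + n y = 0 with n = 4; the polynomial solution is L_4(x).
With y = sum_k a_k x^k, matching x^k gives (k+1)k a_{k+1} + (k+1) a_{k+1} - k a_k + n a_k = 0, i.e. (k+1)^2 a_{k+1} = (k - n) a_k = (k - 4) a_k. The right side vanishes at k = 4, so the series terminates at degree 4.
Standard normalization L_n(0) = 1 gives a_0 = 1. Work upward with a_{k+1} = (k - 4) a_k / (k+1)^2:
  a_1 = (0 - 4)(1) / 1^2 = -4/1 = -4
  a_2 = (1 - 4)(-4) / 2^2 = 12/4 = 3
  a_3 = (2 - 4)(3) / 3^2 = -6/9 = -2/3
  a_4 = (3 - 4)(-2/3) / 4^2 = (2/3)/16 = 1/24
Hence L_4(x) = x^4/24 - 2 x^3/3 + 3 x^2 - 4 x + 1.

L_4(x); series = x^4/24 - 2 x^3/3 + 3 x^2 - 4 x + 1


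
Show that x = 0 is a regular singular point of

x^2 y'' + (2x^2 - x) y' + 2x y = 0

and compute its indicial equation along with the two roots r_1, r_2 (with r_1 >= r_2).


Divide by x^2 to reach normal form y'' + P_1(x) y' + P_2(x) y = 0 with P_1(x) = 2 - 1/x and P_2(x) = 2/x.
x = 0 is a singular point because the y'-coefficient 2 - 1/x has a pole at x = 0 and the y-coefficient 2/x has a pole at x = 0.
It is a regular singular point because x P_1(x) = p(x) = 2x - 1 and x^2 P_2(x) = q(x) = 2x are polynomials, hence analytic at x = 0.
p(0) = -1,  q(0) = 0.
Indicial equation: r(r-1) + p(0) r + q(0) = 0, i.e. r^2 + (p(0) - 1) r + q(0) = 0, i.e. r^2 - 2 r = 0.
Discriminant: (-2)^2 - 4(0) = 4, so r = (2 ± 2)/2.
Solving: r_1 = 2, r_2 = 0.

indicial: r^2 - 2 r = 0; roots r_1 = 2, r_2 = 0


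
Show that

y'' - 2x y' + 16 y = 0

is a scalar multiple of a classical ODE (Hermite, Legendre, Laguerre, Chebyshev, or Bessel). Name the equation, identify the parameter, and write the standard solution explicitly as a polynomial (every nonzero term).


The equation is already in a standard form:  y'' - 2x y' + 16 y = 0.
This matches the Hermite equation y'' - 2x y' + 2n y = 0 with 2n = 16, so n = 8; the polynomial solution is H_8(x).
With y = sum_k a_k x^k, matching x^k gives (k+2)(k+1) a_{k+2} = 2(k - n) a_k = 2(k - 8) a_k. The right side vanishes at k = 8, so the series with the parity of 8 terminates at degree 8.
Standard normalization: leading coefficient of H_n is 2^n, so a_8 = 2^8 = 256. Work downward with a_k = (k+1)(k+2) a_{k+2} / (2(k - n)):
  a_6 = (7)(8)(256) / (2(6 - 8)) = 14336/(-4) = -3584
  a_4 = (5)(6)(-3584) / (2(4 - 8)) = -107520/(-8) = 13440
  a_2 = (3)(4)(13440) / (2(2 - 8)) = 161280/(-12) = -13440
  a_0 = (1)(2)(-13440) / (2(0 - 8)) = -26880/(-16) = 1680
Hence H_8(x) = 256 x^8 - 3584 x^6 + 13440 x^4 - 13440 x^2 + 1680.

H_8(x); series = 256 x^8 - 3584 x^6 + 13440 x^4 - 13440 x^2 + 1680


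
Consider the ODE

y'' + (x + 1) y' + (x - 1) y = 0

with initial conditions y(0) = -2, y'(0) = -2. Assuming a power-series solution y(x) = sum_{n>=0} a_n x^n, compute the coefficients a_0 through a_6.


Ansatz: y(x) = sum_{n>=0} a_n x^n, so y'(x) = sum_{n>=1} n a_n x^(n-1) and y''(x) = sum_{n>=2} n(n-1) a_n x^(n-2).
Substitute into P(x) y'' + Q(x) y' + R(x) y = 0 with P(x) = 1, Q(x) = x + 1, R(x) = x - 1, and match powers of x.
Initial conditions: a_0 = -2, a_1 = -2.
Setting the coefficient of each power of x to zero and solving order by order (substituting the coefficients already found):
  x^0: 2 a_2 + a_1 - a_0 = 0  ->  2 a_2 = -a_1 + a_0 = 0  ->  a_2 = 0
  x^1: 6 a_3 + 2 a_2 + a_0 = 0  ->  6 a_3 = -2 a_2 - a_0 = 2  ->  a_3 = 1/3
  x^2: 12 a_4 + 3 a_3 + a_2 + a_1 = 0  ->  12 a_4 = -3 a_3 - a_2 - a_1 = 1  ->  a_4 = 1/12
  x^3: 20 a_5 + 4 a_4 + 2 a_3 + a_2 = 0  ->  20 a_5 = -4 a_4 - 2 a_3 - a_2 = -1  ->  a_5 = -1/20
  x^4: 30 a_6 + 5 a_5 + 3 a_4 + a_3 = 0  ->  30 a_6 = -5 a_5 - 3 a_4 - a_3 = -1/3  ->  a_6 = -1/90
Truncated series: y(x) = -2 - 2 x + (1/3) x^3 + (1/12) x^4 - (1/20) x^5 - (1/90) x^6 + O(x^7).

a_0 = -2; a_1 = -2; a_2 = 0; a_3 = 1/3; a_4 = 1/12; a_5 = -1/20; a_6 = -1/90


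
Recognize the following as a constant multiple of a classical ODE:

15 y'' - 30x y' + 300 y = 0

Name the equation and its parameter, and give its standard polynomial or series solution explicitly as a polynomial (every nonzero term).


All three coefficients share the factor 15; dividing through by 15 gives  y'' - 2x y' + 20 y = 0.
This matches the Hermite equation y'' - 2x y' + 2n y = 0 with 2n = 20, so n = 10; the polynomial solution is H_10(x).
With y = sum_k a_k x^k, matching x^k gives (k+2)(k+1) a_{k+2} = 2(k - n) a_k = 2(k - 10) a_k. The right side vanishes at k = 10, so the series with the parity of 10 terminates at degree 10.
Standard normalization: leading coefficient of H_n is 2^n, so a_10 = 2^10 = 1024. Work downward with a_k = (k+1)(k+2) a_{k+2} / (2(k - n)):
  a_8 = (9)(10)(1024) / (2(8 - 10)) = 92160/(-4) = -23040
  a_6 = (7)(8)(-23040) / (2(6 - 10)) = -1290240/(-8) = 161280
  a_4 = (5)(6)(161280) / (2(4 - 10)) = 4838400/(-12) = -403200
  a_2 = (3)(4)(-403200) / (2(2 - 10)) = -4838400/(-16) = 302400
  a_0 = (1)(2)(302400) / (2(0 - 10)) = 604800/(-20) = -30240
Hence H_10(x) = 1024 x^10 - 23040 x^8 + 161280 x^6 - 403200 x^4 + 302400 x^2 - 30240.

H_10(x); series = 1024 x^10 - 23040 x^8 + 161280 x^6 - 403200 x^4 + 302400 x^2 - 30240


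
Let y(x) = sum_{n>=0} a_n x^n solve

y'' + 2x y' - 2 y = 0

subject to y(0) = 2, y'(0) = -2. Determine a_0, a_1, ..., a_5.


Ansatz: y(x) = sum_{n>=0} a_n x^n, so y'(x) = sum_{n>=1} n a_n x^(n-1) and y''(x) = sum_{n>=2} n(n-1) a_n x^(n-2).
Substitute into P(x) y'' + Q(x) y' + R(x) y = 0 with P(x) = 1, Q(x) = 2x, R(x) = -2, and match powers of x.
Initial conditions: a_0 = 2, a_1 = -2.
Setting the coefficient of each power of x to zero and solving order by order (substituting the coefficients already found):
  x^0: 2 a_2 - 2 a_0 = 0  ->  2 a_2 = 2 a_0 = 4  ->  a_2 = 2
  x^1: 6 a_3 = 0  ->  a_3 = 0
  x^2: 12 a_4 + 2 a_2 = 0  ->  12 a_4 = -2 a_2 = -4  ->  a_4 = -1/3
  x^3: 20 a_5 + 4 a_3 = 0  ->  20 a_5 = -4 a_3 = 0  ->  a_5 = 0
Truncated series: y(x) = 2 - 2 x + 2 x^2 - (1/3) x^4 + O(x^6).

a_0 = 2; a_1 = -2; a_2 = 2; a_3 = 0; a_4 = -1/3; a_5 = 0


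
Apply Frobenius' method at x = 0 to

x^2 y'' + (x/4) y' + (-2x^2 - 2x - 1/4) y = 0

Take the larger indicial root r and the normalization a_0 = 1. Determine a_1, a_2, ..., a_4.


Write in Frobenius form y'' + (p(x)/x) y' + (q(x)/x^2) y = 0:
  p(x) = 1/4,  q(x) = -2x^2 - 2x - 1/4.
Indicial equation: r(r-1) + (1/4) r + (-1/4) = 0 -> roots r_1 = 1, r_2 = -1/4.
Take r = r_1 = 1. Let y(x) = x^r sum_{n>=0} a_n x^n with a_0 = 1.
Substitute y = x^r sum a_n x^n and match x^{r+n}. The recurrence is
  D(n) a_n - 2 a_{n-1} - 2 a_{n-2} = 0,  where D(n) = (r+n)(r+n-1) + (1/4)(r+n) + (-1/4).
  a_n = [2 a_{n-1} + 2 a_{n-2}] / D(n).
Since the indicial polynomial factors as (r - r_1)(r - r_2), D(n) = (r_1 + n - r_1)(r_1 + n - r_2) = n(n + 5/4).
Evaluating step by step (a_0 = 1):
  n = 1: D(1) = 1(1 + 5/4) = 9/4; numerator = 2(1) = 2; a_1 = (2)/(9/4) = 8/9
  n = 2: D(2) = 2(2 + 5/4) = 13/2; numerator = 2(8/9) + 2(1) = 34/9; a_2 = (34/9)/(13/2) = 68/117
  n = 3: D(3) = 3(3 + 5/4) = 51/4; numerator = 2(68/117) + 2(8/9) = 344/117; a_3 = (344/117)/(51/4) = 1376/5967
  n = 4: D(4) = 4(4 + 5/4) = 21; numerator = 2(1376/5967) + 2(68/117) = 9688/5967; a_4 = (9688/5967)/(21) = 1384/17901

r = 1; a_0 = 1; a_1 = 8/9; a_2 = 68/117; a_3 = 1376/5967; a_4 = 1384/17901


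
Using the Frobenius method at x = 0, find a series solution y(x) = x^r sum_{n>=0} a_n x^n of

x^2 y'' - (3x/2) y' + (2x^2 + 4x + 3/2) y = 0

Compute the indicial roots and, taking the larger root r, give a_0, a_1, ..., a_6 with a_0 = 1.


Write in Frobenius form y'' + (p(x)/x) y' + (q(x)/x^2) y = 0:
  p(x) = -3/2,  q(x) = 2x^2 + 4x + 3/2.
Indicial equation: r(r-1) + (-3/2) r + (3/2) = 0 -> roots r_1 = 3/2, r_2 = 1.
Take r = r_1 = 3/2. Let y(x) = x^r sum_{n>=0} a_n x^n with a_0 = 1.
Substitute y = x^r sum a_n x^n and match x^{r+n}. The recurrence is
  D(n) a_n + 4 a_{n-1} + 2 a_{n-2} = 0,  where D(n) = (r+n)(r+n-1) + (-3/2)(r+n) + (3/2).
  a_n = [-4 a_{n-1} - 2 a_{n-2}] / D(n).
Since the indicial polynomial factors as (r - r_1)(r - r_2), D(n) = (r_1 + n - r_1)(r_1 + n - r_2) = n(n + 1/2).
Evaluating step by step (a_0 = 1):
  n = 1: D(1) = 1(1 + 1/2) = 3/2; numerator = -4(1) = -4; a_1 = (-4)/(3/2) = -8/3
  n = 2: D(2) = 2(2 + 1/2) = 5; numerator = -4(-8/3) - 2(1) = 26/3; a_2 = (26/3)/(5) = 26/15
  n = 3: D(3) = 3(3 + 1/2) = 21/2; numerator = -4(26/15) - 2(-8/3) = -8/5; a_3 = (-8/5)/(21/2) = -16/105
  n = 4: D(4) = 4(4 + 1/2) = 18; numerator = -4(-16/105) - 2(26/15) = -20/7; a_4 = (-20/7)/(18) = -10/63
  n = 5: D(5) = 5(5 + 1/2) = 55/2; numerator = -4(-10/63) - 2(-16/105) = 296/315; a_5 = (296/315)/(55/2) = 592/17325
  n = 6: D(6) = 6(6 + 1/2) = 39; numerator = -4(592/17325) - 2(-10/63) = 348/1925; a_6 = (348/1925)/(39) = 116/25025

r = 3/2; a_0 = 1; a_1 = -8/3; a_2 = 26/15; a_3 = -16/105; a_4 = -10/63; a_5 = 592/17325; a_6 = 116/25025


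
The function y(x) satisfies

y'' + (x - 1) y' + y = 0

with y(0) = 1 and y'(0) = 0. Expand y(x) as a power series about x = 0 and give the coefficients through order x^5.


Ansatz: y(x) = sum_{n>=0} a_n x^n, so y'(x) = sum_{n>=1} n a_n x^(n-1) and y''(x) = sum_{n>=2} n(n-1) a_n x^(n-2).
Substitute into P(x) y'' + Q(x) y' + R(x) y = 0 with P(x) = 1, Q(x) = x - 1, R(x) = 1, and match powers of x.
Initial conditions: a_0 = 1, a_1 = 0.
Setting the coefficient of each power of x to zero and solving order by order (substituting the coefficients already found):
  x^0: 2 a_2 - a_1 + a_0 = 0  ->  2 a_2 = a_1 - a_0 = -1  ->  a_2 = -1/2
  x^1: 6 a_3 - 2 a_2 + 2 a_1 = 0  ->  6 a_3 = 2 a_2 - 2 a_1 = -1  ->  a_3 = -1/6
  x^2: 12 a_4 - 3 a_3 + 3 a_2 = 0  ->  12 a_4 = 3 a_3 - 3 a_2 = 1  ->  a_4 = 1/12
  x^3: 20 a_5 - 4 a_4 + 4 a_3 = 0  ->  20 a_5 = 4 a_4 - 4 a_3 = 1  ->  a_5 = 1/20
Truncated series: y(x) = 1 - (1/2) x^2 - (1/6) x^3 + (1/12) x^4 + (1/20) x^5 + O(x^6).

a_0 = 1; a_1 = 0; a_2 = -1/2; a_3 = -1/6; a_4 = 1/12; a_5 = 1/20


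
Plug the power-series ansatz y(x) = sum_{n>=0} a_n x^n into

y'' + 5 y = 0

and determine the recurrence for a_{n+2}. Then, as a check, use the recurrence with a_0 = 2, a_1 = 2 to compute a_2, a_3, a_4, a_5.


Substitute y = sum_n a_n x^n into y'' + (const) y = 0.
y''(x) = sum_{n>=0} (n+2)(n+1) a_{n+2} x^n.
The ODE becomes sum_n [(n+2)(n+1) a_{n+2} + 5 a_n] x^n = 0.
Setting each coefficient to zero gives the recurrence:
  (n+2)(n+1) a_{n+2} + 5 a_n = 0,
  a_{n+2} = -5 / ((n+1)(n+2)) a_n.

Check with a_0 = 2, a_1 = 2 (apply the recurrence for n = 0, 1, 2, 3): a_0 = 2, a_1 = 2, a_2 = -5, a_3 = -5/3, a_4 = 25/12, a_5 = 5/12.

a_{n+2} = -5/((n+1)(n+2)) * a_n; check: a_0 = 2, a_1 = 2, a_2 = -5, a_3 = -5/3, a_4 = 25/12, a_5 = 5/12


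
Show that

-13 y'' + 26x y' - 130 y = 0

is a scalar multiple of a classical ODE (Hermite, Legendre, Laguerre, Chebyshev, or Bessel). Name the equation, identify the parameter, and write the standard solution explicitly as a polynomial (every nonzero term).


All three coefficients share the factor -13; dividing through by -13 gives  y'' - 2x y' + 10 y = 0.
This matches the Hermite equation y'' - 2x y' + 2n y = 0 with 2n = 10, so n = 5; the polynomial solution is H_5(x).
With y = sum_k a_k x^k, matching x^k gives (k+2)(k+1) a_{k+2} = 2(k - n) a_k = 2(k - 5) a_k. The right side vanishes at k = 5, so the series with the parity of 5 terminates at degree 5.
Standard normalization: leading coefficient of H_n is 2^n, so a_5 = 2^5 = 32. Work downward with a_k = (k+1)(k+2) a_{k+2} / (2(k - n)):
  a_3 = (4)(5)(32) / (2(3 - 5)) = 640/(-4) = -160
  a_1 = (2)(3)(-160) / (2(1 - 5)) = -960/(-8) = 120
Hence H_5(x) = 32 x^5 - 160 x^3 + 120 x.

H_5(x); series = 32 x^5 - 160 x^3 + 120 x


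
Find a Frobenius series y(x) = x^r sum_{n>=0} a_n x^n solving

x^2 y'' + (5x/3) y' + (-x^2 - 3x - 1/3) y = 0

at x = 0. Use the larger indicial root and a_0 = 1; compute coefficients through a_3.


Write in Frobenius form y'' + (p(x)/x) y' + (q(x)/x^2) y = 0:
  p(x) = 5/3,  q(x) = -x^2 - 3x - 1/3.
Indicial equation: r(r-1) + (5/3) r + (-1/3) = 0 -> roots r_1 = 1/3, r_2 = -1.
Take r = r_1 = 1/3. Let y(x) = x^r sum_{n>=0} a_n x^n with a_0 = 1.
Substitute y = x^r sum a_n x^n and match x^{r+n}. The recurrence is
  D(n) a_n - 3 a_{n-1} - 1 a_{n-2} = 0,  where D(n) = (r+n)(r+n-1) + (5/3)(r+n) + (-1/3).
  a_n = [3 a_{n-1} + 1 a_{n-2}] / D(n).
Since the indicial polynomial factors as (r - r_1)(r - r_2), D(n) = (r_1 + n - r_1)(r_1 + n - r_2) = n(n + 4/3).
Evaluating step by step (a_0 = 1):
  n = 1: D(1) = 1(1 + 4/3) = 7/3; numerator = 3(1) = 3; a_1 = (3)/(7/3) = 9/7
  n = 2: D(2) = 2(2 + 4/3) = 20/3; numerator = 3(9/7) + 1(1) = 34/7; a_2 = (34/7)/(20/3) = 51/70
  n = 3: D(3) = 3(3 + 4/3) = 13; numerator = 3(51/70) + 1(9/7) = 243/70; a_3 = (243/70)/(13) = 243/910

r = 1/3; a_0 = 1; a_1 = 9/7; a_2 = 51/70; a_3 = 243/910


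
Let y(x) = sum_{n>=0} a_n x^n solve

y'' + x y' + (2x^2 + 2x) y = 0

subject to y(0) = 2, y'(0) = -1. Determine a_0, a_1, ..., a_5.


Ansatz: y(x) = sum_{n>=0} a_n x^n, so y'(x) = sum_{n>=1} n a_n x^(n-1) and y''(x) = sum_{n>=2} n(n-1) a_n x^(n-2).
Substitute into P(x) y'' + Q(x) y' + R(x) y = 0 with P(x) = 1, Q(x) = x, R(x) = 2x^2 + 2x, and match powers of x.
Initial conditions: a_0 = 2, a_1 = -1.
Setting the coefficient of each power of x to zero and solving order by order (substituting the coefficients already found):
  x^0: 2 a_2 = 0  ->  a_2 = 0
  x^1: 6 a_3 + a_1 + 2 a_0 = 0  ->  6 a_3 = -a_1 - 2 a_0 = -3  ->  a_3 = -1/2
  x^2: 12 a_4 + 2 a_2 + 2 a_1 + 2 a_0 = 0  ->  12 a_4 = -2 a_2 - 2 a_1 - 2 a_0 = -2  ->  a_4 = -1/6
  x^3: 20 a_5 + 3 a_3 + 2 a_2 + 2 a_1 = 0  ->  20 a_5 = -3 a_3 - 2 a_2 - 2 a_1 = 7/2  ->  a_5 = 7/40
Truncated series: y(x) = 2 - x - (1/2) x^3 - (1/6) x^4 + (7/40) x^5 + O(x^6).

a_0 = 2; a_1 = -1; a_2 = 0; a_3 = -1/2; a_4 = -1/6; a_5 = 7/40


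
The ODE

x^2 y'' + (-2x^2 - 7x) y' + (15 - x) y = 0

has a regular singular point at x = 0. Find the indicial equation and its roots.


Divide by x^2 to reach normal form y'' + P_1(x) y' + P_2(x) y = 0 with P_1(x) = -2 - 7/x and P_2(x) = -1/x + 15/x^2.
x = 0 is a singular point because the y'-coefficient -2 - 7/x has a pole at x = 0 and the y-coefficient -1/x + 15/x^2 has a pole at x = 0.
It is a regular singular point because x P_1(x) = p(x) = -2x - 7 and x^2 P_2(x) = q(x) = 15 - x are polynomials, hence analytic at x = 0.
p(0) = -7,  q(0) = 15.
Indicial equation: r(r-1) + p(0) r + q(0) = 0, i.e. r^2 + (p(0) - 1) r + q(0) = 0, i.e. r^2 - 8 r + 15 = 0.
Discriminant: (-8)^2 - 4(15) = 4, so r = (8 ± 2)/2.
Solving: r_1 = 5, r_2 = 3.

indicial: r^2 - 8 r + 15 = 0; roots r_1 = 5, r_2 = 3


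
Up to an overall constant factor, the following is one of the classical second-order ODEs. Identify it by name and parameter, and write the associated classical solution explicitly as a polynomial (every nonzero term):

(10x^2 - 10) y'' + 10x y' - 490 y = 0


All three coefficients share the factor -10; dividing through by -10 gives  (1 - x^2) y'' - x y' + 49 y = 0.
This matches the Chebyshev equation (1 - x^2) y'' - x y' + n^2 y = 0 (note the -x y' term, not -2x y') with n^2 = 49, so n = 7; the polynomial solution is T_7(x).
With y = sum_k a_k x^k, matching x^k gives (k+2)(k+1) a_{k+2} = (k^2 - n^2) a_k = (k - 7)(k + 7) a_k. The right side vanishes at k = 7, so the series with the parity of 7 terminates at degree 7.
Standard normalization: leading coefficient of T_n is 2^(n-1), so a_7 = 2^6 = 64. Work downward with a_k = (k+1)(k+2) a_{k+2} / ((k - 7)(k + 7)):
  a_5 = (6)(7)(64) / ((5 - 7)(5 + 7)) = 2688/(-24) = -112
  a_3 = (4)(5)(-112) / ((3 - 7)(3 + 7)) = -2240/(-40) = 56
  a_1 = (2)(3)(56) / ((1 - 7)(1 + 7)) = 336/(-48) = -7
Hence T_7(x) = 64 x^7 - 112 x^5 + 56 x^3 - 7 x.

T_7(x); series = 64 x^7 - 112 x^5 + 56 x^3 - 7 x


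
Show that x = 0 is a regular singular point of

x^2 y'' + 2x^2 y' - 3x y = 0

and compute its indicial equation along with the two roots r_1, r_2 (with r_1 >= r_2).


Divide by x^2 to reach normal form y'' + P_1(x) y' + P_2(x) y = 0 with P_1(x) = 2 and P_2(x) = -3/x.
x = 0 is a singular point because the y-coefficient -3/x has a pole at x = 0.
It is a regular singular point because x P_1(x) = p(x) = 2x and x^2 P_2(x) = q(x) = -3x are polynomials, hence analytic at x = 0.
p(0) = 0,  q(0) = 0.
Indicial equation: r(r-1) + p(0) r + q(0) = 0, i.e. r^2 + (p(0) - 1) r + q(0) = 0, i.e. r^2 - 1 r = 0.
Discriminant: (-1)^2 - 4(0) = 1, so r = (1 ± 1)/2.
Solving: r_1 = 1, r_2 = 0.

indicial: r^2 - 1 r = 0; roots r_1 = 1, r_2 = 0


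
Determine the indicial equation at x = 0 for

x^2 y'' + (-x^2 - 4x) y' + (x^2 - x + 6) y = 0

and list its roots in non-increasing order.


Divide by x^2 to reach normal form y'' + P_1(x) y' + P_2(x) y = 0 with P_1(x) = -1 - 4/x and P_2(x) = 1 - 1/x + 6/x^2.
x = 0 is a singular point because the y'-coefficient -1 - 4/x has a pole at x = 0 and the y-coefficient 1 - 1/x + 6/x^2 has a pole at x = 0.
It is a regular singular point because x P_1(x) = p(x) = -x - 4 and x^2 P_2(x) = q(x) = x^2 - x + 6 are polynomials, hence analytic at x = 0.
p(0) = -4,  q(0) = 6.
Indicial equation: r(r-1) + p(0) r + q(0) = 0, i.e. r^2 + (p(0) - 1) r + q(0) = 0, i.e. r^2 - 5 r + 6 = 0.
Discriminant: (-5)^2 - 4(6) = 1, so r = (5 ± 1)/2.
Solving: r_1 = 3, r_2 = 2.

indicial: r^2 - 5 r + 6 = 0; roots r_1 = 3, r_2 = 2


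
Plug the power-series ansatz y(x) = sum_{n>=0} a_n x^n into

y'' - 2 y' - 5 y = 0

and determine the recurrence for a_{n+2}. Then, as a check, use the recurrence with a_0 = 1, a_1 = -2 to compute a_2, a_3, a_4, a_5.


Substitute y = sum_n a_n x^n.
y''(x) has coefficient (n+2)(n+1) a_{n+2} at x^n;
-2 y'(x) has coefficient -2 (n+1) a_{n+1} at x^n;
-5 y(x) has coefficient -5 a_n at x^n.
Matching x^n: (n+2)(n+1) a_{n+2} - 2 (n+1) a_{n+1} - 5 a_n = 0.
Thus a_{n+2} = [2 (n+1) a_{n+1} + 5 a_n] / ((n+1)(n+2)).

Check with a_0 = 1, a_1 = -2 (apply the recurrence for n = 0, 1, 2, 3): a_0 = 1, a_1 = -2, a_2 = 1/2, a_3 = -4/3, a_4 = -11/24, a_5 = -31/60.

a_(n+2) = [2 (n+1) a_(n+1) + 5 a_n] / ((n+1)(n+2)); check: a_0 = 1, a_1 = -2, a_2 = 1/2, a_3 = -4/3, a_4 = -11/24, a_5 = -31/60


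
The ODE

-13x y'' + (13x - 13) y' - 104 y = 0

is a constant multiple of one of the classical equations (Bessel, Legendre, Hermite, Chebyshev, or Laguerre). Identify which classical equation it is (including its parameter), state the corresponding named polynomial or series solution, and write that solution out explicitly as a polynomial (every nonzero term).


All three coefficients share the factor -13; dividing through by -13 gives  x y'' + (1 - x) y' + 8 y = 0.
This matches the Laguerre equation x y'' + (1 - x) y' + n y = 0 with n = 8; the polynomial solution is L_8(x).
With y = sum_k a_k x^k, matching x^k gives (k+1)k a_{k+1} + (k+1) a_{k+1} - k a_k + n a_k = 0, i.e. (k+1)^2 a_{k+1} = (k - n) a_k = (k - 8) a_k. The right side vanishes at k = 8, so the series terminates at degree 8.
Standard normalization L_n(0) = 1 gives a_0 = 1. Work upward with a_{k+1} = (k - 8) a_k / (k+1)^2:
  a_1 = (0 - 8)(1) / 1^2 = -8/1 = -8
  a_2 = (1 - 8)(-8) / 2^2 = 56/4 = 14
  a_3 = (2 - 8)(14) / 3^2 = -84/9 = -28/3
  a_4 = (3 - 8)(-28/3) / 4^2 = (140/3)/16 = 35/12
  a_5 = (4 - 8)(35/12) / 5^2 = (-35/3)/25 = -7/15
  a_6 = (5 - 8)(-7/15) / 6^2 = (7/5)/36 = 7/180
  a_7 = (6 - 8)(7/180) / 7^2 = (-7/90)/49 = -1/630
  a_8 = (7 - 8)(-1/630) / 8^2 = (1/630)/64 = 1/40320
Hence L_8(x) = x^8/40320 - x^7/630 + 7 x^6/180 - 7 x^5/15 + 35 x^4/12 - 28 x^3/3 + 14 x^2 - 8 x + 1.

L_8(x); series = x^8/40320 - x^7/630 + 7 x^6/180 - 7 x^5/15 + 35 x^4/12 - 28 x^3/3 + 14 x^2 - 8 x + 1


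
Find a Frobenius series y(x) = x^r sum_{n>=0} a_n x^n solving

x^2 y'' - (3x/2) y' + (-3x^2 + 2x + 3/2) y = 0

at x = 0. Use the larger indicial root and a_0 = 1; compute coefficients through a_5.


Write in Frobenius form y'' + (p(x)/x) y' + (q(x)/x^2) y = 0:
  p(x) = -3/2,  q(x) = -3x^2 + 2x + 3/2.
Indicial equation: r(r-1) + (-3/2) r + (3/2) = 0 -> roots r_1 = 3/2, r_2 = 1.
Take r = r_1 = 3/2. Let y(x) = x^r sum_{n>=0} a_n x^n with a_0 = 1.
Substitute y = x^r sum a_n x^n and match x^{r+n}. The recurrence is
  D(n) a_n + 2 a_{n-1} - 3 a_{n-2} = 0,  where D(n) = (r+n)(r+n-1) + (-3/2)(r+n) + (3/2).
  a_n = [-2 a_{n-1} + 3 a_{n-2}] / D(n).
Since the indicial polynomial factors as (r - r_1)(r - r_2), D(n) = (r_1 + n - r_1)(r_1 + n - r_2) = n(n + 1/2).
Evaluating step by step (a_0 = 1):
  n = 1: D(1) = 1(1 + 1/2) = 3/2; numerator = -2(1) = -2; a_1 = (-2)/(3/2) = -4/3
  n = 2: D(2) = 2(2 + 1/2) = 5; numerator = -2(-4/3) + 3(1) = 17/3; a_2 = (17/3)/(5) = 17/15
  n = 3: D(3) = 3(3 + 1/2) = 21/2; numerator = -2(17/15) + 3(-4/3) = -94/15; a_3 = (-94/15)/(21/2) = -188/315
  n = 4: D(4) = 4(4 + 1/2) = 18; numerator = -2(-188/315) + 3(17/15) = 1447/315; a_4 = (1447/315)/(18) = 1447/5670
  n = 5: D(5) = 5(5 + 1/2) = 55/2; numerator = -2(1447/5670) + 3(-188/315) = -6523/2835; a_5 = (-6523/2835)/(55/2) = -1186/14175

r = 3/2; a_0 = 1; a_1 = -4/3; a_2 = 17/15; a_3 = -188/315; a_4 = 1447/5670; a_5 = -1186/14175


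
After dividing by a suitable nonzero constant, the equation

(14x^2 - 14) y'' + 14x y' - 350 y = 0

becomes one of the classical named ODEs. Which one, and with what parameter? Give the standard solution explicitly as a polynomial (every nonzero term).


All three coefficients share the factor -14; dividing through by -14 gives  (1 - x^2) y'' - x y' + 25 y = 0.
This matches the Chebyshev equation (1 - x^2) y'' - x y' + n^2 y = 0 (note the -x y' term, not -2x y') with n^2 = 25, so n = 5; the polynomial solution is T_5(x).
With y = sum_k a_k x^k, matching x^k gives (k+2)(k+1) a_{k+2} = (k^2 - n^2) a_k = (k - 5)(k + 5) a_k. The right side vanishes at k = 5, so the series with the parity of 5 terminates at degree 5.
Standard normalization: leading coefficient of T_n is 2^(n-1), so a_5 = 2^4 = 16. Work downward with a_k = (k+1)(k+2) a_{k+2} / ((k - 5)(k + 5)):
  a_3 = (4)(5)(16) / ((3 - 5)(3 + 5)) = 320/(-16) = -20
  a_1 = (2)(3)(-20) / ((1 - 5)(1 + 5)) = -120/(-24) = 5
Hence T_5(x) = 16 x^5 - 20 x^3 + 5 x.

T_5(x); series = 16 x^5 - 20 x^3 + 5 x


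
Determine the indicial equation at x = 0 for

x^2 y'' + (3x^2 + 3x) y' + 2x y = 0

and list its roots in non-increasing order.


Divide by x^2 to reach normal form y'' + P_1(x) y' + P_2(x) y = 0 with P_1(x) = 3 + 3/x and P_2(x) = 2/x.
x = 0 is a singular point because the y'-coefficient 3 + 3/x has a pole at x = 0 and the y-coefficient 2/x has a pole at x = 0.
It is a regular singular point because x P_1(x) = p(x) = 3x + 3 and x^2 P_2(x) = q(x) = 2x are polynomials, hence analytic at x = 0.
p(0) = 3,  q(0) = 0.
Indicial equation: r(r-1) + p(0) r + q(0) = 0, i.e. r^2 + (p(0) - 1) r + q(0) = 0, i.e. r^2 + 2 r = 0.
Discriminant: (2)^2 - 4(0) = 4, so r = (-2 ± 2)/2.
Solving: r_1 = 0, r_2 = -2.

indicial: r^2 + 2 r = 0; roots r_1 = 0, r_2 = -2


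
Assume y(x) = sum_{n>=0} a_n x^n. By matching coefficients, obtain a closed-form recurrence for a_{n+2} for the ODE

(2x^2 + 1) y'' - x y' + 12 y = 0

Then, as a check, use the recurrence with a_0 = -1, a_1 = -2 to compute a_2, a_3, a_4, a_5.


Substitute y = sum_n a_n x^n.
(1 + 2 x^2) y'' contributes (n+2)(n+1) a_{n+2} + 2 n(n-1) a_n at x^n.
-x y'(x) contributes -n a_n at x^n.
12 y(x) contributes 12 a_n at x^n.
Matching x^n: (n+2)(n+1) a_{n+2} + (2 n(n-1) - n + 12) a_n = 0.
Thus a_{n+2} = (-2 n(n-1) + n - 12) / ((n+1)(n+2)) * a_n.

Check with a_0 = -1, a_1 = -2 (apply the recurrence for n = 0, 1, 2, 3): a_0 = -1, a_1 = -2, a_2 = 6, a_3 = 11/3, a_4 = -7, a_5 = -77/20.

a_(n+2) = (-2 n(n-1) + n - 12) / ((n+1)(n+2)) * a_n; check: a_0 = -1, a_1 = -2, a_2 = 6, a_3 = 11/3, a_4 = -7, a_5 = -77/20


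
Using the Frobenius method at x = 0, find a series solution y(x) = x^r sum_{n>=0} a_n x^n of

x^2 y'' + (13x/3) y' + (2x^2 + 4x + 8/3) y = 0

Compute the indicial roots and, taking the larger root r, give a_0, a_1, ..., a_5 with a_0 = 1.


Write in Frobenius form y'' + (p(x)/x) y' + (q(x)/x^2) y = 0:
  p(x) = 13/3,  q(x) = 2x^2 + 4x + 8/3.
Indicial equation: r(r-1) + (13/3) r + (8/3) = 0 -> roots r_1 = -4/3, r_2 = -2.
Take r = r_1 = -4/3. Let y(x) = x^r sum_{n>=0} a_n x^n with a_0 = 1.
Substitute y = x^r sum a_n x^n and match x^{r+n}. The recurrence is
  D(n) a_n + 4 a_{n-1} + 2 a_{n-2} = 0,  where D(n) = (r+n)(r+n-1) + (13/3)(r+n) + (8/3).
  a_n = [-4 a_{n-1} - 2 a_{n-2}] / D(n).
Since the indicial polynomial factors as (r - r_1)(r - r_2), D(n) = (r_1 + n - r_1)(r_1 + n - r_2) = n(n + 2/3).
Evaluating step by step (a_0 = 1):
  n = 1: D(1) = 1(1 + 2/3) = 5/3; numerator = -4(1) = -4; a_1 = (-4)/(5/3) = -12/5
  n = 2: D(2) = 2(2 + 2/3) = 16/3; numerator = -4(-12/5) - 2(1) = 38/5; a_2 = (38/5)/(16/3) = 57/40
  n = 3: D(3) = 3(3 + 2/3) = 11; numerator = -4(57/40) - 2(-12/5) = -9/10; a_3 = (-9/10)/(11) = -9/110
  n = 4: D(4) = 4(4 + 2/3) = 56/3; numerator = -4(-9/110) - 2(57/40) = -111/44; a_4 = (-111/44)/(56/3) = -333/2464
  n = 5: D(5) = 5(5 + 2/3) = 85/3; numerator = -4(-333/2464) - 2(-9/110) = 2169/3080; a_5 = (2169/3080)/(85/3) = 6507/261800

r = -4/3; a_0 = 1; a_1 = -12/5; a_2 = 57/40; a_3 = -9/110; a_4 = -333/2464; a_5 = 6507/261800


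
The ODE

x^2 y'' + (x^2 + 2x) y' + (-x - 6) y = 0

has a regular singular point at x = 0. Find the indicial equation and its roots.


Divide by x^2 to reach normal form y'' + P_1(x) y' + P_2(x) y = 0 with P_1(x) = 1 + 2/x and P_2(x) = -1/x - 6/x^2.
x = 0 is a singular point because the y'-coefficient 1 + 2/x has a pole at x = 0 and the y-coefficient -1/x - 6/x^2 has a pole at x = 0.
It is a regular singular point because x P_1(x) = p(x) = x + 2 and x^2 P_2(x) = q(x) = -x - 6 are polynomials, hence analytic at x = 0.
p(0) = 2,  q(0) = -6.
Indicial equation: r(r-1) + p(0) r + q(0) = 0, i.e. r^2 + (p(0) - 1) r + q(0) = 0, i.e. r^2 + 1 r - 6 = 0.
Discriminant: (1)^2 - 4(-6) = 25, so r = (-1 ± 5)/2.
Solving: r_1 = 2, r_2 = -3.

indicial: r^2 + 1 r - 6 = 0; roots r_1 = 2, r_2 = -3


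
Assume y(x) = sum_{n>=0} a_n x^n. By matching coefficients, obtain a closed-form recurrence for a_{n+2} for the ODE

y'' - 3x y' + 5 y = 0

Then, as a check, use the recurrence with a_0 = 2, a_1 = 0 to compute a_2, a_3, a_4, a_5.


Substitute y = sum_n a_n x^n.
y''(x) has coefficient (n+2)(n+1) a_{n+2} at x^n;
-3 x y'(x) has coefficient -3 n a_n at x^n (shift);
5 y(x) has coefficient 5 a_n at x^n.
Matching x^n: (n+2)(n+1) a_{n+2} + (-3n + 5) a_n = 0.
Thus a_{n+2} = (3n - 5) / ((n+1)(n+2)) * a_n.

Check with a_0 = 2, a_1 = 0 (apply the recurrence for n = 0, 1, 2, 3): a_0 = 2, a_1 = 0, a_2 = -5, a_3 = 0, a_4 = -5/12, a_5 = 0.

a_(n+2) = (3n - 5) / ((n+1)(n+2)) * a_n; check: a_0 = 2, a_1 = 0, a_2 = -5, a_3 = 0, a_4 = -5/12, a_5 = 0


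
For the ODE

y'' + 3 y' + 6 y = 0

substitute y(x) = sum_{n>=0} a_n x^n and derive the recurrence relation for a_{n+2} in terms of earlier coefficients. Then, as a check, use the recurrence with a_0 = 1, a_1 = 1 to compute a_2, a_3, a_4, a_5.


Substitute y = sum_n a_n x^n.
y''(x) has coefficient (n+2)(n+1) a_{n+2} at x^n;
3 y'(x) has coefficient 3 (n+1) a_{n+1} at x^n;
6 y(x) has coefficient 6 a_n at x^n.
Matching x^n: (n+2)(n+1) a_{n+2} + 3 (n+1) a_{n+1} + 6 a_n = 0.
Thus a_{n+2} = [-3 (n+1) a_{n+1} - 6 a_n] / ((n+1)(n+2)).

Check with a_0 = 1, a_1 = 1 (apply the recurrence for n = 0, 1, 2, 3): a_0 = 1, a_1 = 1, a_2 = -9/2, a_3 = 7/2, a_4 = -3/8, a_5 = -33/40.

a_(n+2) = [-3 (n+1) a_(n+1) - 6 a_n] / ((n+1)(n+2)); check: a_0 = 1, a_1 = 1, a_2 = -9/2, a_3 = 7/2, a_4 = -3/8, a_5 = -33/40


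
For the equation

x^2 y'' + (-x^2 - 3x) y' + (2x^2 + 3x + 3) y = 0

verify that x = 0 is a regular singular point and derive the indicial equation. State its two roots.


Divide by x^2 to reach normal form y'' + P_1(x) y' + P_2(x) y = 0 with P_1(x) = -1 - 3/x and P_2(x) = 2 + 3/x + 3/x^2.
x = 0 is a singular point because the y'-coefficient -1 - 3/x has a pole at x = 0 and the y-coefficient 2 + 3/x + 3/x^2 has a pole at x = 0.
It is a regular singular point because x P_1(x) = p(x) = -x - 3 and x^2 P_2(x) = q(x) = 2x^2 + 3x + 3 are polynomials, hence analytic at x = 0.
p(0) = -3,  q(0) = 3.
Indicial equation: r(r-1) + p(0) r + q(0) = 0, i.e. r^2 + (p(0) - 1) r + q(0) = 0, i.e. r^2 - 4 r + 3 = 0.
Discriminant: (-4)^2 - 4(3) = 4, so r = (4 ± 2)/2.
Solving: r_1 = 3, r_2 = 1.

indicial: r^2 - 4 r + 3 = 0; roots r_1 = 3, r_2 = 1


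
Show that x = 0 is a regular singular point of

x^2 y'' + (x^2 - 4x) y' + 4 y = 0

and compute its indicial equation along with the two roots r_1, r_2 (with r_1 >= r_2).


Divide by x^2 to reach normal form y'' + P_1(x) y' + P_2(x) y = 0 with P_1(x) = 1 - 4/x and P_2(x) = 4/x^2.
x = 0 is a singular point because the y'-coefficient 1 - 4/x has a pole at x = 0 and the y-coefficient 4/x^2 has a pole at x = 0.
It is a regular singular point because x P_1(x) = p(x) = x - 4 and x^2 P_2(x) = q(x) = 4 are polynomials, hence analytic at x = 0.
p(0) = -4,  q(0) = 4.
Indicial equation: r(r-1) + p(0) r + q(0) = 0, i.e. r^2 + (p(0) - 1) r + q(0) = 0, i.e. r^2 - 5 r + 4 = 0.
Discriminant: (-5)^2 - 4(4) = 9, so r = (5 ± 3)/2.
Solving: r_1 = 4, r_2 = 1.

indicial: r^2 - 5 r + 4 = 0; roots r_1 = 4, r_2 = 1


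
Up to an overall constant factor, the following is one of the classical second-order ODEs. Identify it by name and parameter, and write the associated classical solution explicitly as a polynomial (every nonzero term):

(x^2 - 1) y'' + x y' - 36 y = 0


All three coefficients share the factor -1; dividing through by -1 gives  (1 - x^2) y'' - x y' + 36 y = 0.
This matches the Chebyshev equation (1 - x^2) y'' - x y' + n^2 y = 0 (note the -x y' term, not -2x y') with n^2 = 36, so n = 6; the polynomial solution is T_6(x).
With y = sum_k a_k x^k, matching x^k gives (k+2)(k+1) a_{k+2} = (k^2 - n^2) a_k = (k - 6)(k + 6) a_k. The right side vanishes at k = 6, so the series with the parity of 6 terminates at degree 6.
Standard normalization: leading coefficient of T_n is 2^(n-1), so a_6 = 2^5 = 32. Work downward with a_k = (k+1)(k+2) a_{k+2} / ((k - 6)(k + 6)):
  a_4 = (5)(6)(32) / ((4 - 6)(4 + 6)) = 960/(-20) = -48
  a_2 = (3)(4)(-48) / ((2 - 6)(2 + 6)) = -576/(-32) = 18
  a_0 = (1)(2)(18) / ((0 - 6)(0 + 6)) = 36/(-36) = -1
Hence T_6(x) = 32 x^6 - 48 x^4 + 18 x^2 - 1.

T_6(x); series = 32 x^6 - 48 x^4 + 18 x^2 - 1


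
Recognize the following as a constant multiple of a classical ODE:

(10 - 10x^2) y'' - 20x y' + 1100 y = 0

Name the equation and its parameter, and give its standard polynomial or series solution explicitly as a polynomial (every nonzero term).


All three coefficients share the factor 10; dividing through by 10 gives  (1 - x^2) y'' - 2x y' + 110 y = 0.
This matches the Legendre equation (1 - x^2) y'' - 2x y' + n(n+1) y = 0 (note the -2x y' term) with n(n+1) = 110, so n = 10; the polynomial solution is P_10(x).
With y = sum_k a_k x^k, matching x^k gives (k+2)(k+1) a_{k+2} = [k(k+1) - n(n+1)] a_k = (k - 10)(k + 11) a_k. The right side vanishes at k = 10, so the series with the parity of 10 terminates at degree 10.
Standard normalization (P_n(1) = 1): leading coefficient (2n)!/(2^n (n!)^2) = 2432902008176640000/(1024*13168189440000) = 46189/256, so a_10 = 46189/256. Work downward with a_k = (k+1)(k+2) a_{k+2} / ((k - 10)(k + 11)):
  a_8 = (9)(10)(46189/256) / ((8 - 10)(8 + 11)) = (2078505/128)/(-38) = -109395/256
  a_6 = (7)(8)(-109395/256) / ((6 - 10)(6 + 11)) = (-765765/32)/(-68) = 45045/128
  a_4 = (5)(6)(45045/128) / ((4 - 10)(4 + 11)) = (675675/64)/(-90) = -15015/128
  a_2 = (3)(4)(-15015/128) / ((2 - 10)(2 + 11)) = (-45045/32)/(-104) = 3465/256
  a_0 = (1)(2)(3465/256) / ((0 - 10)(0 + 11)) = (3465/128)/(-110) = -63/256
Hence P_10(x) = 46189 x^10/256 - 109395 x^8/256 + 45045 x^6/128 - 15015 x^4/128 + 3465 x^2/256 - 63/256.

P_10(x); series = 46189 x^10/256 - 109395 x^8/256 + 45045 x^6/128 - 15015 x^4/128 + 3465 x^2/256 - 63/256
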